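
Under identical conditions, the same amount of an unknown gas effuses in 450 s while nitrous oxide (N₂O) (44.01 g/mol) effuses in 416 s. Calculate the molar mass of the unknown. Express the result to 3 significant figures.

51.5 g/mol

From Graham's law, t_X/t_N₂O = √(M_X/M_N₂O).
450/416 = 1.082 = √(M_X/44.01)
M_X = 44.01 × 1.082² = 44.01 × 1.170 = 51.5 g/mol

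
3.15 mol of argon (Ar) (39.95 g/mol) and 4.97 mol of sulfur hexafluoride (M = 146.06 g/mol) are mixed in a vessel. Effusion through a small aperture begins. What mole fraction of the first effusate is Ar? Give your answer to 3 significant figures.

Rate_i ∝ x_i/√M_i (Graham's law weighted by mole fraction), so the effusate composition follows n_i/√M_i.
Mole fraction of Ar in the effusate = (n_Ar/√M_Ar) / (n_Ar/√M_Ar + n_SF₆/√M_SF₆)
= (3.15/√39.95) / (3.15/√39.95 + 4.97/√146.06) = 0.4984/(0.4984 + 0.4112) = 0.548.

0.548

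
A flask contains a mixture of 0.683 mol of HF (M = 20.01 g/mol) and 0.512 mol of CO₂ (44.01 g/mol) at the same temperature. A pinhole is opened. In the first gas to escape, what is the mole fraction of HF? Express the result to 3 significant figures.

Rate_i ∝ x_i/√M_i (Graham's law weighted by mole fraction), so the effusate composition follows n_i/√M_i.
So x_HF in the escaping gas = (n_HF/√M_HF) / Σ(n_i/√M_i)
= (0.683/√20.01) / (0.683/√20.01 + 0.512/√44.01) = 0.1527/(0.1527 + 0.07718) = 0.664.

0.664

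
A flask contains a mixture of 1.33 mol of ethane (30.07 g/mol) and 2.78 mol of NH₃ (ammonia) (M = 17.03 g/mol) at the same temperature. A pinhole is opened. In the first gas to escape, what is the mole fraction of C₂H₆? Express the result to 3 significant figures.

Each component's effusion rate ∝ (its partial pressure)·(1/√M) ∝ n_i/√M_i.
x_C₂H₆(eff) = (n_C₂H₆/√M_C₂H₆) / (n_C₂H₆/√M_C₂H₆ + n_NH₃/√M_NH₃)
= (1.33/√30.07) / (1.33/√30.07 + 2.78/√17.03) = 0.2425/(0.2425 + 0.6737) = 0.265.

0.265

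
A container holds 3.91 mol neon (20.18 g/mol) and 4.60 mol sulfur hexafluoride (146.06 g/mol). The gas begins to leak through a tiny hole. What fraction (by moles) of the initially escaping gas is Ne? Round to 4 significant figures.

0.6958

Rate_i ∝ x_i/√M_i (Graham's law weighted by mole fraction), so the effusate composition follows n_i/√M_i.
Mole fraction of Ne in the effusate = (n_Ne/√M_Ne) / (n_Ne/√M_Ne + n_SF₆/√M_SF₆)
= (3.91/√20.18) / (3.91/√20.18 + 4.60/√146.06) = 0.8704/(0.8704 + 0.3806) = 0.6958.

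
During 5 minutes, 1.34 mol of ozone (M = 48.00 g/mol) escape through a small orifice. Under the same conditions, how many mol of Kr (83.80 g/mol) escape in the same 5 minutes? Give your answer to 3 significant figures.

Since effusion rate ∝ 1/√M, rate_Kr/rate_O₃ = √(M_O₃/M_Kr) = √(48.00/83.80) = √0.5728 = 0.7568.
So the amount for Kr is 1.34 × 0.7568 = 1.01 mol.

1.01 mol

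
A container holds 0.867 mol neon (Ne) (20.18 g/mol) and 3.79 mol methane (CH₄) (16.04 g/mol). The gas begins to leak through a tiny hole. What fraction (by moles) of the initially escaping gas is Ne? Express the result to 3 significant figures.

Rate_i ∝ x_i/√M_i (Graham's law weighted by mole fraction), so the effusate composition follows n_i/√M_i.
So x_Ne in the escaping gas = (n_Ne/√M_Ne) / Σ(n_i/√M_i)
= (0.867/√20.18) / (0.867/√20.18 + 3.79/√16.04) = 0.1930/(0.1930 + 0.9463) = 0.169.

0.169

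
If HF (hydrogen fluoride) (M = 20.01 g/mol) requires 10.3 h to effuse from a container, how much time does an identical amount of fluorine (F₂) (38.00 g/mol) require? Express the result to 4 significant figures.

Graham's law gives t_F₂/t_HF = √(M_F₂/M_HF) = √(38.00/20.01) = √1.899 = 1.378.
So the time for F₂ is 10.3 × 1.378 = 14.19 h.

14.19 h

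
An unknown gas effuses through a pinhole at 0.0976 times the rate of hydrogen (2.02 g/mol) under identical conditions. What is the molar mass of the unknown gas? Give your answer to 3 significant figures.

212 g/mol

By Graham's law, rate_X/rate_H₂ = √(M_H₂/M_X).
0.0976 = √(2.02/M_X)
M_X = 2.02 / 0.0976² = 2.02 / 0.009526 = 212 g/mol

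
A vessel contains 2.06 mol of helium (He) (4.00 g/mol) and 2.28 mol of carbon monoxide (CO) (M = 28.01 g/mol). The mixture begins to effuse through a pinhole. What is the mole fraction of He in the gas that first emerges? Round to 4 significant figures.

The effusion rate of species i is ∝ p_i/√M_i ∝ n_i/√M_i.
x_He(eff) = (n_He/√M_He) / (n_He/√M_He + n_CO/√M_CO)
= (2.06/√4.00) / (2.06/√4.00 + 2.28/√28.01) = 1.030/(1.030 + 0.4308) = 0.7051.

0.7051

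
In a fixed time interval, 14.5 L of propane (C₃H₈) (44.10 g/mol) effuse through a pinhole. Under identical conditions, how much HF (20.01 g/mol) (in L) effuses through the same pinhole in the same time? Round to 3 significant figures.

From Graham's law, rate_HF/rate_C₃H₈ = √(M_C₃H₈/M_HF) = √(44.10/20.01) = √2.204 = 1.485.
So the volume for HF is 14.5 × 1.485 = 21.5 L.

21.5 L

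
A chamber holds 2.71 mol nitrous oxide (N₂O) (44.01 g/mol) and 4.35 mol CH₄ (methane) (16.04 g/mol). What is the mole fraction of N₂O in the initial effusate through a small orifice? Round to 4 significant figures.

Effusion rate of each component ∝ n_i/√M_i (partial pressure × 1/√M).
So x_N₂O in the escaping gas = (n_N₂O/√M_N₂O) / Σ(n_i/√M_i)
= (2.71/√44.01) / (2.71/√44.01 + 4.35/√16.04) = 0.4085/(0.4085 + 1.086) = 0.2733.

0.2733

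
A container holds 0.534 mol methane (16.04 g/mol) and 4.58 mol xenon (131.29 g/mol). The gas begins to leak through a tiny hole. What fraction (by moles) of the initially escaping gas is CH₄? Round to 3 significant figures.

0.250

Effusion rate of each component ∝ n_i/√M_i (partial pressure × 1/√M).
x_CH₄(eff) = (n_CH₄/√M_CH₄) / (n_CH₄/√M_CH₄ + n_Xe/√M_Xe)
= (0.534/√16.04) / (0.534/√16.04 + 4.58/√131.29) = 0.1333/(0.1333 + 0.3997) = 0.250.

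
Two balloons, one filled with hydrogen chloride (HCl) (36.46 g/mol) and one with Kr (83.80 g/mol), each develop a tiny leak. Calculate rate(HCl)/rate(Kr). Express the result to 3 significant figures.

By Graham's law, rate_HCl/rate_Kr = √(M_Kr/M_HCl) = √(83.80/36.46) = √2.298 = 1.52.

1.52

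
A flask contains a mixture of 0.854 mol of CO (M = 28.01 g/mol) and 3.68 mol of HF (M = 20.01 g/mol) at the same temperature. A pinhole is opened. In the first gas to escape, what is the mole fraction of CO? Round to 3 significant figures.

0.164

Effusion rate of each component ∝ n_i/√M_i (partial pressure × 1/√M).
So x_CO in the escaping gas = (n_CO/√M_CO) / Σ(n_i/√M_i)
= (0.854/√28.01) / (0.854/√28.01 + 3.68/√20.01) = 0.1614/(0.1614 + 0.8227) = 0.164.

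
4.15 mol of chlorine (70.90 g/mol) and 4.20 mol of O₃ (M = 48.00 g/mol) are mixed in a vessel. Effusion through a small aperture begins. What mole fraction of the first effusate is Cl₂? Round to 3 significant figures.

Each component's effusion rate ∝ (its partial pressure)·(1/√M) ∝ n_i/√M_i.
x_Cl₂(eff) = (n_Cl₂/√M_Cl₂) / (n_Cl₂/√M_Cl₂ + n_O₃/√M_O₃)
= (4.15/√70.90) / (4.15/√70.90 + 4.20/√48.00) = 0.4929/(0.4929 + 0.6062) = 0.448.

0.448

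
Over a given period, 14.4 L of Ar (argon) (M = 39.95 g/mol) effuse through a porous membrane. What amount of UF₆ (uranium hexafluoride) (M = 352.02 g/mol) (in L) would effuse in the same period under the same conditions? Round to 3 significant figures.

From Graham's law, rate_UF₆/rate_Ar = √(M_Ar/M_UF₆) = √(39.95/352.02) = √0.1135 = 0.3369.
So the volume for UF₆ is 14.4 × 0.3369 = 4.85 L.

4.85 L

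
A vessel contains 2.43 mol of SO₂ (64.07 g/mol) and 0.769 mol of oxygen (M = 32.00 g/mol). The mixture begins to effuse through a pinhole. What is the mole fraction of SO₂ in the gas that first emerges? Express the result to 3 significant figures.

Each component's effusion rate ∝ (its partial pressure)·(1/√M) ∝ n_i/√M_i.
x_SO₂(eff) = (n_SO₂/√M_SO₂) / (n_SO₂/√M_SO₂ + n_O₂/√M_O₂)
= (2.43/√64.07) / (2.43/√64.07 + 0.769/√32.00) = 0.3036/(0.3036 + 0.1359) = 0.691.

0.691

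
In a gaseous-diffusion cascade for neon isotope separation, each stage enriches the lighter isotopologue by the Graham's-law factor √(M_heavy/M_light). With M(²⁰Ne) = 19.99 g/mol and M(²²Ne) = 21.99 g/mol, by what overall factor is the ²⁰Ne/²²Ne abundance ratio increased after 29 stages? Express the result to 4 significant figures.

Each stage multiplies the ratio by α = √(21.99/19.99), so after 29 stages the overall factor is α^29 = (21.99/19.99)^(29/2).
= 1.10005^(29/2) = 3.985.

3.985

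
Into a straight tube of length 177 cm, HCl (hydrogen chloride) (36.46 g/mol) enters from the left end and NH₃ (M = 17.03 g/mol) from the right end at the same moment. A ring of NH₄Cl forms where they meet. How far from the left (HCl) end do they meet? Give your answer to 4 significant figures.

71.86 cm

The fronts meet when d_HCl + d_NH₃ = L with d_HCl/d_NH₃ = √(M_NH₃/M_HCl) (Graham's law). Here √(M_NH₃/M_HCl) = √(17.03/36.46) = 0.6834.
With d_HCl + d_NH₃ = 177 cm, d_NH₃ = 177/(1 + 0.6834) = 105.1 cm.
d_HCl = 177 − 105.1 = 71.86 cm.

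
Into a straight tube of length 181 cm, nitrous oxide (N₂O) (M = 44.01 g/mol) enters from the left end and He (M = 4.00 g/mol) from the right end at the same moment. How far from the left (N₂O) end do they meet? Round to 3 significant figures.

In equal time, each gas travels a distance ∝ its rate ∝ 1/√M, so d_N₂O/d_He = √(M_He/M_N₂O) = √(4.00/44.01) = 0.3015.
With d_N₂O + d_He = 181 cm, d_He = 181/(1 + 0.3015) = 139.1 cm.
d_N₂O = 181 − 139.1 = 41.9 cm.

41.9 cm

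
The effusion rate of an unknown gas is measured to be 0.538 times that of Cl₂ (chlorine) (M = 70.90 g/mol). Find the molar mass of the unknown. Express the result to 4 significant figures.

245.0 g/mol

Graham's law gives rate_X/rate_Cl₂ = √(M_Cl₂/M_X).
0.538 = √(70.90/M_X)
M_X = 70.90 / 0.538² = 70.90 / 0.2894 = 245.0 g/mol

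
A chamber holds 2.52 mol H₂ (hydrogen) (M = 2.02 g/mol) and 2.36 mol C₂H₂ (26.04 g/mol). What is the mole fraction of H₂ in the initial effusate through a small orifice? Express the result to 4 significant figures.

0.7931

The effusion rate of species i is ∝ p_i/√M_i ∝ n_i/√M_i.
Mole fraction of H₂ in the effusate = (n_H₂/√M_H₂) / (n_H₂/√M_H₂ + n_C₂H₂/√M_C₂H₂)
= (2.52/√2.02) / (2.52/√2.02 + 2.36/√26.04) = 1.773/(1.773 + 0.4625) = 0.7931.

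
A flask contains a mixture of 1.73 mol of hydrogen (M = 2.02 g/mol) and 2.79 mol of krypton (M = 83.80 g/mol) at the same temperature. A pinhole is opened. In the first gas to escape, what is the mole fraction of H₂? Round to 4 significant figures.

0.7998

Effusion rate of each component ∝ n_i/√M_i (partial pressure × 1/√M).
Mole fraction of H₂ in the effusate = (n_H₂/√M_H₂) / (n_H₂/√M_H₂ + n_Kr/√M_Kr)
= (1.73/√2.02) / (1.73/√2.02 + 2.79/√83.80) = 1.217/(1.217 + 0.3048) = 0.7998.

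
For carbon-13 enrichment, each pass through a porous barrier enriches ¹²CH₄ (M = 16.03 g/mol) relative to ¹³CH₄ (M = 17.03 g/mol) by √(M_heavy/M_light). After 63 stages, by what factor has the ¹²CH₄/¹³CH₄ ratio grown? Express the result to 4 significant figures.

Overall factor = α^63 with α = √(17.03/16.03), i.e. (17.03/16.03)^(63/2).
= 1.06238^(63/2) = 6.728.

6.728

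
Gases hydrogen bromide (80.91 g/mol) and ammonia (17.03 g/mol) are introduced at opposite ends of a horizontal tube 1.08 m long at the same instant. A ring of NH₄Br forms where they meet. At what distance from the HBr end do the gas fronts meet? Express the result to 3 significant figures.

Graham's law gives d_HBr/d_NH₃ = rate_HBr/rate_NH₃ = √(M_NH₃/M_HBr) = √(17.03/80.91) = 0.4588.
With d_HBr + d_NH₃ = 1.08 m, d_NH₃ = 1.08/(1 + 0.4588) = 0.7403 m.
d_HBr = 1.08 − 0.7403 = 0.340 m.

0.340 m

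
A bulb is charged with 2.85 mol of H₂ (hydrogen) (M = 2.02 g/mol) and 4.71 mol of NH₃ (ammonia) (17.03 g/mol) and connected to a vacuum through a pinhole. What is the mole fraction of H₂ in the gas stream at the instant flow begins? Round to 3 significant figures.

0.637

Each component's effusion rate ∝ (its partial pressure)·(1/√M) ∝ n_i/√M_i.
So x_H₂ in the escaping gas = (n_H₂/√M_H₂) / Σ(n_i/√M_i)
= (2.85/√2.02) / (2.85/√2.02 + 4.71/√17.03) = 2.005/(2.005 + 1.141) = 0.637.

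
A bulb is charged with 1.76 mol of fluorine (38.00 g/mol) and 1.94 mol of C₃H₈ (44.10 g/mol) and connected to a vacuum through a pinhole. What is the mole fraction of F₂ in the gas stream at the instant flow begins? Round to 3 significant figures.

Each component's effusion rate ∝ (its partial pressure)·(1/√M) ∝ n_i/√M_i.
Mole fraction of F₂ in the effusate = (n_F₂/√M_F₂) / (n_F₂/√M_F₂ + n_C₃H₈/√M_C₃H₈)
= (1.76/√38.00) / (1.76/√38.00 + 1.94/√44.10) = 0.2855/(0.2855 + 0.2921) = 0.494.

0.494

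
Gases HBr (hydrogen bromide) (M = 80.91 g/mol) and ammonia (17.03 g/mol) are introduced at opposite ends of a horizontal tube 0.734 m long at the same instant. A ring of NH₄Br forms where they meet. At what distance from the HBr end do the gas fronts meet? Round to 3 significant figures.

In equal time, each gas travels a distance ∝ its rate ∝ 1/√M, so d_HBr/d_NH₃ = √(M_NH₃/M_HBr) = √(17.03/80.91) = 0.4588.
With d_HBr + d_NH₃ = 0.734 m, d_NH₃ = 0.734/(1 + 0.4588) = 0.5032 m.
d_HBr = 0.734 − 0.5032 = 0.231 m.

0.231 m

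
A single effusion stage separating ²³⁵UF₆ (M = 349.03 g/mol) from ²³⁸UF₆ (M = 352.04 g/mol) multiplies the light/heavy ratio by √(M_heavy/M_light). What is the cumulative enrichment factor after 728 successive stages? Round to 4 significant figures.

After 728 stages the ratio has grown by (√(352.04/349.03))^728 = (352.04/349.03)^(728/2).
= 1.00862^364 = 22.77.

22.77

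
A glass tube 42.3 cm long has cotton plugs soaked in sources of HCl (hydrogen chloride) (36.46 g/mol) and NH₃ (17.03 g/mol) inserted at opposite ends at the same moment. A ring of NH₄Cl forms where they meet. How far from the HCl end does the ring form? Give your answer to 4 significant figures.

In equal time, each gas travels a distance ∝ its rate ∝ 1/√M, so d_HCl/d_NH₃ = √(M_NH₃/M_HCl) = √(17.03/36.46) = 0.6834.
With d_HCl + d_NH₃ = 42.3 cm, d_NH₃ = 42.3/(1 + 0.6834) = 25.13 cm.
d_HCl = 42.3 − 25.13 = 17.17 cm.

17.17 cm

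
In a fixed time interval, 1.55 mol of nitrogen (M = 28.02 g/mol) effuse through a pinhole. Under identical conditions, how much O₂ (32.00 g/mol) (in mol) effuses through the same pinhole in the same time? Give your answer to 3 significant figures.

1.45 mol

Since effusion rate ∝ 1/√M, rate_O₂/rate_N₂ = √(M_N₂/M_O₂) = √(28.02/32.00) = √0.8756 = 0.9357.
So the amount for O₂ is 1.55 × 0.9357 = 1.45 mol.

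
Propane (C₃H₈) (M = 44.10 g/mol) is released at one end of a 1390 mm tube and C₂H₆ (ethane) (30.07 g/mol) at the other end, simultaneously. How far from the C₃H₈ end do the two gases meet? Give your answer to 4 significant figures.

628.7 mm

Distances travelled in equal time are proportional to diffusion rates, so d_C₃H₈/d_C₂H₆ = √(M_C₂H₆/M_C₃H₈) = √(30.07/44.10) = 0.8257.
With d_C₃H₈ + d_C₂H₆ = 1390 mm, d_C₂H₆ = 1390/(1 + 0.8257) = 761.3 mm.
d_C₃H₈ = 1390 − 761.3 = 628.7 mm.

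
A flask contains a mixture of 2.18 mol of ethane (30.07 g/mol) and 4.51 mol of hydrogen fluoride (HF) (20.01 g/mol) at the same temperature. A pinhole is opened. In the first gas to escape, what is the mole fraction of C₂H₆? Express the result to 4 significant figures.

Effusion rate of each component ∝ n_i/√M_i (partial pressure × 1/√M).
Mole fraction of C₂H₆ in the effusate = (n_C₂H₆/√M_C₂H₆) / (n_C₂H₆/√M_C₂H₆ + n_HF/√M_HF)
= (2.18/√30.07) / (2.18/√30.07 + 4.51/√20.01) = 0.3975/(0.3975 + 1.008) = 0.2828.

0.2828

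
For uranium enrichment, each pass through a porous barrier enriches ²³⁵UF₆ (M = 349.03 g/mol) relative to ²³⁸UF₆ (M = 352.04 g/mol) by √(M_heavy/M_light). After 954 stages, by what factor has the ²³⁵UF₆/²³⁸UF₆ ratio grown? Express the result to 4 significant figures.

The single-stage factor is √(M_heavy/M_light), so 954 stages give [√(352.04/349.03)]^954 = (352.04/349.03)^(954/2).
= 1.00862^477 = 60.10.

60.10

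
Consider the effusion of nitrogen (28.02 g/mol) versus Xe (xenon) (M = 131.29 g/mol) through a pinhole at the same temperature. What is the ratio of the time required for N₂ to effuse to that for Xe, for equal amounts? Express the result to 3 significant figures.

0.462

By Graham's law, t_N₂/t_Xe = √(M_N₂/M_Xe) = √(28.02/131.29) = √0.2134 = 0.462.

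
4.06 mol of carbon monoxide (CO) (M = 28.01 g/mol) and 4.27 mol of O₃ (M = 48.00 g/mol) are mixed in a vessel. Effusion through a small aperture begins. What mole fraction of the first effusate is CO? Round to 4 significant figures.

Effusion rate of each component ∝ n_i/√M_i (partial pressure × 1/√M).
So x_CO in the escaping gas = (n_CO/√M_CO) / Σ(n_i/√M_i)
= (4.06/√28.01) / (4.06/√28.01 + 4.27/√48.00) = 0.7671/(0.7671 + 0.6163) = 0.5545.

0.5545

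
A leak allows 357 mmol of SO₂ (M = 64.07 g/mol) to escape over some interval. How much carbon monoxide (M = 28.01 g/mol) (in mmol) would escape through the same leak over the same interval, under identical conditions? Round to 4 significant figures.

Since effusion rate ∝ 1/√M, rate_CO/rate_SO₂ = √(M_SO₂/M_CO) = √(64.07/28.01) = √2.287 = 1.512.
So the amount for CO is 357 × 1.512 = 539.9 mmol.

539.9 mmol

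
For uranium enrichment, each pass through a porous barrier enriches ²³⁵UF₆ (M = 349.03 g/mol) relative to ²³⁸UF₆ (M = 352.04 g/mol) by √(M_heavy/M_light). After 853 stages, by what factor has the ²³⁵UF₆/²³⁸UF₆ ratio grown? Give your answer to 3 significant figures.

39.0

After 853 stages the ratio has grown by (√(352.04/349.03))^853 = (352.04/349.03)^(853/2).
= 1.00862^(853/2) = 39.0.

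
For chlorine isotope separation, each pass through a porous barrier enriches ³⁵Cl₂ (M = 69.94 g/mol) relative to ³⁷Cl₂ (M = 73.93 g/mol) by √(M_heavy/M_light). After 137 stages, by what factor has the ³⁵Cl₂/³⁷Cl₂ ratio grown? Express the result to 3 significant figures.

44.7

After 137 stages the ratio has grown by (√(73.93/69.94))^137 = (73.93/69.94)^(137/2).
= 1.05705^(137/2) = 44.7.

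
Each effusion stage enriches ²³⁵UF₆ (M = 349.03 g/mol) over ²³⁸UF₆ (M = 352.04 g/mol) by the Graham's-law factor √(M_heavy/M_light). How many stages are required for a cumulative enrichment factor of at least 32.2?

809

Per stage α = (352.04/349.03)^(1/2) = 1.00862^0.5, giving ln α = 0.004293.
Need α^N ≥ 32.2 ⇒ N ≥ ln(32.2) / ln α = 3.472 / 0.004293 = 808.66.
Rounding up, N = 809 stages.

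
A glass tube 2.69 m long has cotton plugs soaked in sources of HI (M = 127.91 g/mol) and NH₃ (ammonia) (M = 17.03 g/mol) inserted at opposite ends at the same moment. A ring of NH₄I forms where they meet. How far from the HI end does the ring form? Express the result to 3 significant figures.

Graham's law gives d_HI/d_NH₃ = rate_HI/rate_NH₃ = √(M_NH₃/M_HI) = √(17.03/127.91) = 0.3649.
With d_HI + d_NH₃ = 2.69 m, d_NH₃ = 2.69/(1 + 0.3649) = 1.971 m.
d_HI = 2.69 − 1.971 = 0.719 m.

0.719 m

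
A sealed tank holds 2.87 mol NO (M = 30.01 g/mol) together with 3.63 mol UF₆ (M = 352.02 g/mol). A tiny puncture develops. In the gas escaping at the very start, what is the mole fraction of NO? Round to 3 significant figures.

The effusion rate of species i is ∝ p_i/√M_i ∝ n_i/√M_i.
x_NO(eff) = (n_NO/√M_NO) / (n_NO/√M_NO + n_UF₆/√M_UF₆)
= (2.87/√30.01) / (2.87/√30.01 + 3.63/√352.02) = 0.5239/(0.5239 + 0.1935) = 0.730.

0.730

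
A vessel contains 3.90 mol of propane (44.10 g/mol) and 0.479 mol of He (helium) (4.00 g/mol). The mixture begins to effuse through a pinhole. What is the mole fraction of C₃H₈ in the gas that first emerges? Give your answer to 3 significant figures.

Effusion rate of each component ∝ n_i/√M_i (partial pressure × 1/√M).
So x_C₃H₈ in the escaping gas = (n_C₃H₈/√M_C₃H₈) / Σ(n_i/√M_i)
= (3.90/√44.10) / (3.90/√44.10 + 0.479/√4.00) = 0.5873/(0.5873 + 0.2395) = 0.710.

0.710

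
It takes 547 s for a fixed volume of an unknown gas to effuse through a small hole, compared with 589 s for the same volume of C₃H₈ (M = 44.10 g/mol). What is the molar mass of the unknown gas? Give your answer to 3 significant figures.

38.0 g/mol

By Graham's law, t_X/t_C₃H₈ = √(M_X/M_C₃H₈).
547/589 = 0.9287 = √(M_X/44.10)
M_X = 44.10 × 0.9287² = 44.10 × 0.8625 = 38.0 g/mol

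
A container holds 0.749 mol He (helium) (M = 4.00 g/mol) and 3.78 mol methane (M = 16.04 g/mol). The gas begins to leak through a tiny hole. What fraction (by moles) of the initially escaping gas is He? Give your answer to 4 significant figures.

0.2841

The effusion rate of species i is ∝ p_i/√M_i ∝ n_i/√M_i.
Mole fraction of He in the effusate = (n_He/√M_He) / (n_He/√M_He + n_CH₄/√M_CH₄)
= (0.749/√4.00) / (0.749/√4.00 + 3.78/√16.04) = 0.3745/(0.3745 + 0.9438) = 0.2841.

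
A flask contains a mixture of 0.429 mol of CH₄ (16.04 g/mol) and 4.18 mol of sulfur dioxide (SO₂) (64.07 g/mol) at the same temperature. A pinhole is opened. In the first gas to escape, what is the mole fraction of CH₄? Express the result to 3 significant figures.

Each component's effusion rate ∝ (its partial pressure)·(1/√M) ∝ n_i/√M_i.
x_CH₄(eff) = (n_CH₄/√M_CH₄) / (n_CH₄/√M_CH₄ + n_SO₂/√M_SO₂)
= (0.429/√16.04) / (0.429/√16.04 + 4.18/√64.07) = 0.1071/(0.1071 + 0.5222) = 0.170.

0.170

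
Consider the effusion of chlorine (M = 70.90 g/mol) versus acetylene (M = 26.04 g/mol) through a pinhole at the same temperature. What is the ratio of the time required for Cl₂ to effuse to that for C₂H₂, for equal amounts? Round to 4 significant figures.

Using Graham's law: t_Cl₂/t_C₂H₂ = √(M_Cl₂/M_C₂H₂) = √(70.90/26.04) = √2.723 = 1.650.

1.650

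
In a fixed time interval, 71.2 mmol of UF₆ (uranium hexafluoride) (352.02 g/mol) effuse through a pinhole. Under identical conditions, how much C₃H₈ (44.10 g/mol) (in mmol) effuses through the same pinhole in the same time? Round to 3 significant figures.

Using Graham's law: rate_C₃H₈/rate_UF₆ = √(M_UF₆/M_C₃H₈) = √(352.02/44.10) = √7.982 = 2.825.
So the amount for C₃H₈ is 71.2 × 2.825 = 201 mmol.

201 mmol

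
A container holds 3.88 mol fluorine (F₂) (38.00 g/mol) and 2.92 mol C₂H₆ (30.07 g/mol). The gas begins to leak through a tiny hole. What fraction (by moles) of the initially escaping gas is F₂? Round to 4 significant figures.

0.5417

Rate_i ∝ x_i/√M_i (Graham's law weighted by mole fraction), so the effusate composition follows n_i/√M_i.
So x_F₂ in the escaping gas = (n_F₂/√M_F₂) / Σ(n_i/√M_i)
= (3.88/√38.00) / (3.88/√38.00 + 2.92/√30.07) = 0.6294/(0.6294 + 0.5325) = 0.5417.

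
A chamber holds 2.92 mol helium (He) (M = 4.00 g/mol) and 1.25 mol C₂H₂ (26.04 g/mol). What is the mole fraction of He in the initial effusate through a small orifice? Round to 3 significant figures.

0.856

Rate_i ∝ x_i/√M_i (Graham's law weighted by mole fraction), so the effusate composition follows n_i/√M_i.
Mole fraction of He in the effusate = (n_He/√M_He) / (n_He/√M_He + n_C₂H₂/√M_C₂H₂)
= (2.92/√4.00) / (2.92/√4.00 + 1.25/√26.04) = 1.460/(1.460 + 0.2450) = 0.856.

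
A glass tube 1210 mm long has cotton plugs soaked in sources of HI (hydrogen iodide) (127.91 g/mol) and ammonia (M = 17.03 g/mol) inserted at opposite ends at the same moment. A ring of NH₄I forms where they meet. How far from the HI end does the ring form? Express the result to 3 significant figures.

The fronts meet when d_HI + d_NH₃ = L with d_HI/d_NH₃ = √(M_NH₃/M_HI) (Graham's law). Here √(M_NH₃/M_HI) = √(17.03/127.91) = 0.3649.
With d_HI + d_NH₃ = 1210 mm, d_NH₃ = 1210/(1 + 0.3649) = 886.5 mm.
d_HI = 1210 − 886.5 = 323 mm.

323 mm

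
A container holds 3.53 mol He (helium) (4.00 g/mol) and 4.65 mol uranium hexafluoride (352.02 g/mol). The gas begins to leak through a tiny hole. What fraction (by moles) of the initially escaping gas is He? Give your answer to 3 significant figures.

Each component's effusion rate ∝ (its partial pressure)·(1/√M) ∝ n_i/√M_i.
So x_He in the escaping gas = (n_He/√M_He) / Σ(n_i/√M_i)
= (3.53/√4.00) / (3.53/√4.00 + 4.65/√352.02) = 1.765/(1.765 + 0.2478) = 0.877.

0.877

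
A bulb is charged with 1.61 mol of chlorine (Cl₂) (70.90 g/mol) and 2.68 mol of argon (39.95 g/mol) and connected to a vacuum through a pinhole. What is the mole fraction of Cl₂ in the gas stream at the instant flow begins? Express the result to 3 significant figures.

The effusion rate of species i is ∝ p_i/√M_i ∝ n_i/√M_i.
Mole fraction of Cl₂ in the effusate = (n_Cl₂/√M_Cl₂) / (n_Cl₂/√M_Cl₂ + n_Ar/√M_Ar)
= (1.61/√70.90) / (1.61/√70.90 + 2.68/√39.95) = 0.1912/(0.1912 + 0.4240) = 0.311.

0.311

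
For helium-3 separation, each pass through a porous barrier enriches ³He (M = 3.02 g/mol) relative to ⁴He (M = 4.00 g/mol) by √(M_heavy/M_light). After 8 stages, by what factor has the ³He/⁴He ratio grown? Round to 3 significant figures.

3.08

The single-stage factor is √(M_heavy/M_light), so 8 stages give [√(4.00/3.02)]^8 = (4.00/3.02)^(8/2).
= 1.32450^4 = 3.08.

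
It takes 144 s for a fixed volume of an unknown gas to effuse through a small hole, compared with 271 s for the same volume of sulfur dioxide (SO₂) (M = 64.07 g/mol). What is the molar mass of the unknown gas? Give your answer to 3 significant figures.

18.1 g/mol

By Graham's law, t_X/t_SO₂ = √(M_X/M_SO₂).
144/271 = 0.5314 = √(M_X/64.07)
M_X = 64.07 × 0.5314² = 64.07 × 0.2823 = 18.1 g/mol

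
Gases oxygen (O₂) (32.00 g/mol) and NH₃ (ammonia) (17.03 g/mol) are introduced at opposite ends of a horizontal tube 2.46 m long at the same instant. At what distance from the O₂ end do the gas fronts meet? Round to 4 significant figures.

Graham's law gives d_O₂/d_NH₃ = rate_O₂/rate_NH₃ = √(M_NH₃/M_O₂) = √(17.03/32.00) = 0.7295.
With d_O₂ + d_NH₃ = 2.46 m, d_NH₃ = 2.46/(1 + 0.7295) = 1.422 m.
d_O₂ = 2.46 − 1.422 = 1.038 m.

1.038 m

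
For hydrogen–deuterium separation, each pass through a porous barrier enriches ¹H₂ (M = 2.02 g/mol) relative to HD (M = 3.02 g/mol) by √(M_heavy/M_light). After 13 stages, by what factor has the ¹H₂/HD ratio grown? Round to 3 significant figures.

After 13 stages the ratio has grown by (√(3.02/2.02))^13 = (3.02/2.02)^(13/2).
= 1.49505^(13/2) = 13.7.

13.7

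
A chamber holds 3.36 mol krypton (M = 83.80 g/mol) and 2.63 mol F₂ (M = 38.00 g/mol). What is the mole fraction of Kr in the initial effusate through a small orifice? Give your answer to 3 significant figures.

Each component's effusion rate ∝ (its partial pressure)·(1/√M) ∝ n_i/√M_i.
x_Kr(eff) = (n_Kr/√M_Kr) / (n_Kr/√M_Kr + n_F₂/√M_F₂)
= (3.36/√83.80) / (3.36/√83.80 + 2.63/√38.00) = 0.3670/(0.3670 + 0.4266) = 0.462.

0.462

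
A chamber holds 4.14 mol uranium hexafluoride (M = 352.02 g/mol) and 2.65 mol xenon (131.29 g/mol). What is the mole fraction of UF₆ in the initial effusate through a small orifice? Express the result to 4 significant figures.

Each component's effusion rate ∝ (its partial pressure)·(1/√M) ∝ n_i/√M_i.
So x_UF₆ in the escaping gas = (n_UF₆/√M_UF₆) / Σ(n_i/√M_i)
= (4.14/√352.02) / (4.14/√352.02 + 2.65/√131.29) = 0.2207/(0.2207 + 0.2313) = 0.4883.

0.4883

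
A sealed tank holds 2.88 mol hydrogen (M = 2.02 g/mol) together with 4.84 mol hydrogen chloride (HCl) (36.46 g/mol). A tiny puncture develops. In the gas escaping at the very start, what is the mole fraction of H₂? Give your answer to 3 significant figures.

0.717

Rate_i ∝ x_i/√M_i (Graham's law weighted by mole fraction), so the effusate composition follows n_i/√M_i.
x_H₂(eff) = (n_H₂/√M_H₂) / (n_H₂/√M_H₂ + n_HCl/√M_HCl)
= (2.88/√2.02) / (2.88/√2.02 + 4.84/√36.46) = 2.026/(2.026 + 0.8016) = 0.717.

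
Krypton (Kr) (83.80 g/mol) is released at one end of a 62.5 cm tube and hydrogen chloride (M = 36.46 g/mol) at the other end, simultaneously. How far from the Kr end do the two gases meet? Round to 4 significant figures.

24.84 cm

The fronts meet when d_Kr + d_HCl = L with d_Kr/d_HCl = √(M_HCl/M_Kr) (Graham's law). Here √(M_HCl/M_Kr) = √(36.46/83.80) = 0.6596.
With d_Kr + d_HCl = 62.5 cm, d_HCl = 62.5/(1 + 0.6596) = 37.66 cm.
d_Kr = 62.5 − 37.66 = 24.84 cm.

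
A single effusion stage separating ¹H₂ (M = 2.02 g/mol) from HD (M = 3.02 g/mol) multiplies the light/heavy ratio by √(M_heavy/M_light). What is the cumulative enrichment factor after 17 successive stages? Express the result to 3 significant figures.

The single-stage factor is √(M_heavy/M_light), so 17 stages give [√(3.02/2.02)]^17 = (3.02/2.02)^(17/2).
= 1.49505^(17/2) = 30.5.

30.5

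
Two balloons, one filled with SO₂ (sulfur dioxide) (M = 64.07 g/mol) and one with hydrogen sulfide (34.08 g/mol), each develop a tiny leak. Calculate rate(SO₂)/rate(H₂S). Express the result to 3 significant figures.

Using Graham's law: rate_SO₂/rate_H₂S = √(M_H₂S/M_SO₂) = √(34.08/64.07) = √0.5319 = 0.729.

0.729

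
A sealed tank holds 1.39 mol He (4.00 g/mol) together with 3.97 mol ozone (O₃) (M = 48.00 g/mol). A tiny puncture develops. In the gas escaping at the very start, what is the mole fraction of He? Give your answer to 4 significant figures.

Effusion rate of each component ∝ n_i/√M_i (partial pressure × 1/√M).
x_He(eff) = (n_He/√M_He) / (n_He/√M_He + n_O₃/√M_O₃)
= (1.39/√4.00) / (1.39/√4.00 + 3.97/√48.00) = 0.6950/(0.6950 + 0.5730) = 0.5481.

0.5481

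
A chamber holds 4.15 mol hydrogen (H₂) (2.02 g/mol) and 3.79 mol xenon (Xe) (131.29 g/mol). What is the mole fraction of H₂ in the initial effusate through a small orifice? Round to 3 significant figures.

0.898

Rate_i ∝ x_i/√M_i (Graham's law weighted by mole fraction), so the effusate composition follows n_i/√M_i.
So x_H₂ in the escaping gas = (n_H₂/√M_H₂) / Σ(n_i/√M_i)
= (4.15/√2.02) / (4.15/√2.02 + 3.79/√131.29) = 2.920/(2.920 + 0.3308) = 0.898.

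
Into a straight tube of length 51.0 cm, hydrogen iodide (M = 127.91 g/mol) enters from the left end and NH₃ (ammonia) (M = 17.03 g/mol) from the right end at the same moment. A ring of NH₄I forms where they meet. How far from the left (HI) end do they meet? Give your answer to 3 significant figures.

The fronts meet when d_HI + d_NH₃ = L with d_HI/d_NH₃ = √(M_NH₃/M_HI) (Graham's law). Here √(M_NH₃/M_HI) = √(17.03/127.91) = 0.3649.
With d_HI + d_NH₃ = 51.0 cm, d_NH₃ = 51.0/(1 + 0.3649) = 37.37 cm.
d_HI = 51.0 − 37.37 = 13.6 cm.

13.6 cm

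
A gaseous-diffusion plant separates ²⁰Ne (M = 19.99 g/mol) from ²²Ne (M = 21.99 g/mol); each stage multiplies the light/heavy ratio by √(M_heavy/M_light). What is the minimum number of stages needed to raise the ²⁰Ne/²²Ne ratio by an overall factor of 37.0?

76

Single-stage factor α = √(21.99/19.99), so ln α = ½ ln(1.10005) = 0.04768.
Need α^N ≥ 37.0 ⇒ N ≥ ln(37.0) / ln α = 3.611 / 0.04768 = 75.74.
Rounding up, N = 76 stages.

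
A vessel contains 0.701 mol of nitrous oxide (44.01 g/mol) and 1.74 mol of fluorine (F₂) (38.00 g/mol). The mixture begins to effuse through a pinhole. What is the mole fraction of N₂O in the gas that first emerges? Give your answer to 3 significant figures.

Effusion rate of each component ∝ n_i/√M_i (partial pressure × 1/√M).
Mole fraction of N₂O in the effusate = (n_N₂O/√M_N₂O) / (n_N₂O/√M_N₂O + n_F₂/√M_F₂)
= (0.701/√44.01) / (0.701/√44.01 + 1.74/√38.00) = 0.1057/(0.1057 + 0.2823) = 0.272.

0.272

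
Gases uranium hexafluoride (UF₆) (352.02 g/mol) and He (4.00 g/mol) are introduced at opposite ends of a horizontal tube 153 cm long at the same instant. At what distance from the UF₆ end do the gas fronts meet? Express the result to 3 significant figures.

14.7 cm

Distances travelled in equal time are proportional to diffusion rates, so d_UF₆/d_He = √(M_He/M_UF₆) = √(4.00/352.02) = 0.1066.
With d_UF₆ + d_He = 153 cm, d_He = 153/(1 + 0.1066) = 138.3 cm.
d_UF₆ = 153 − 138.3 = 14.7 cm.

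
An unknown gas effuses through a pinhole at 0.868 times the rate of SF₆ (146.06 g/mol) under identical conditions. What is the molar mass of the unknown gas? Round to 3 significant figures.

Using Graham's law: rate_X/rate_SF₆ = √(M_SF₆/M_X).
0.868 = √(146.06/M_X)
M_X = 146.06 / 0.868² = 146.06 / 0.7534 = 194 g/mol

194 g/mol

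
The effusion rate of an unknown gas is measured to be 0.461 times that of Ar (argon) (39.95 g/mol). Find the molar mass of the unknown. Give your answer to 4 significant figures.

188.0 g/mol

Graham's law gives rate_X/rate_Ar = √(M_Ar/M_X).
0.461 = √(39.95/M_X)
M_X = 39.95 / 0.461² = 39.95 / 0.2125 = 188.0 g/mol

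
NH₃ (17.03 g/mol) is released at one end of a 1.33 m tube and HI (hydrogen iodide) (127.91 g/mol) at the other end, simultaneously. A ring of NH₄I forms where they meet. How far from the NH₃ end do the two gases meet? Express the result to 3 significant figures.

Distances travelled in equal time are proportional to diffusion rates, so d_NH₃/d_HI = √(M_HI/M_NH₃) = √(127.91/17.03) = 2.741.
With d_NH₃ + d_HI = 1.33 m, d_HI = 1.33/(1 + 2.741) = 0.3556 m.
d_NH₃ = 1.33 − 0.3556 = 0.974 m.

0.974 m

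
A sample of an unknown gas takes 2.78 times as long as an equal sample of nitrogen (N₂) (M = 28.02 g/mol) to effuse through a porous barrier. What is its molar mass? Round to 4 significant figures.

216.5 g/mol

From Graham's law, t_X/t_N₂ = √(M_X/M_N₂).
2.78 = √(M_X/28.02)
M_X = 28.02 × 2.78² = 28.02 × 7.728 = 216.5 g/mol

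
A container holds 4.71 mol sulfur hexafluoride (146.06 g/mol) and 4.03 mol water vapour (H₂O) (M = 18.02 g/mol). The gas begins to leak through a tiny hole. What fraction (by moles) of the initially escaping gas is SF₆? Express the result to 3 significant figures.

Effusion rate of each component ∝ n_i/√M_i (partial pressure × 1/√M).
So x_SF₆ in the escaping gas = (n_SF₆/√M_SF₆) / Σ(n_i/√M_i)
= (4.71/√146.06) / (4.71/√146.06 + 4.03/√18.02) = 0.3897/(0.3897 + 0.9494) = 0.291.

0.291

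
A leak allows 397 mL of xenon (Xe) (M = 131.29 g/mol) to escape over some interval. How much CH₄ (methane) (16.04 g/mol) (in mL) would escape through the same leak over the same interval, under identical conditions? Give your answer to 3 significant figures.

Since effusion rate ∝ 1/√M, rate_CH₄/rate_Xe = √(M_Xe/M_CH₄) = √(131.29/16.04) = √8.185 = 2.861.
So the volume for CH₄ is 397 × 2.861 = 1140 mL.

1140 mL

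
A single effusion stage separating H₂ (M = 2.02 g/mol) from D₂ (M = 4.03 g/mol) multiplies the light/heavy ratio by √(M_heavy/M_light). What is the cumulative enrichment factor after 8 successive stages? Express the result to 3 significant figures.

Each stage multiplies the ratio by α = √(4.03/2.02), so after 8 stages the overall factor is α^8 = (4.03/2.02)^(8/2).
= 1.99505^4 = 15.8.

15.8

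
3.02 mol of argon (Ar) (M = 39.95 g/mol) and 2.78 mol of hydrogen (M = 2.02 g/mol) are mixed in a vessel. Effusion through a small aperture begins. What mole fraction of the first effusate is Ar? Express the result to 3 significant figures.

Effusion rate of each component ∝ n_i/√M_i (partial pressure × 1/√M).
x_Ar(eff) = (n_Ar/√M_Ar) / (n_Ar/√M_Ar + n_H₂/√M_H₂)
= (3.02/√39.95) / (3.02/√39.95 + 2.78/√2.02) = 0.4778/(0.4778 + 1.956) = 0.196.

0.196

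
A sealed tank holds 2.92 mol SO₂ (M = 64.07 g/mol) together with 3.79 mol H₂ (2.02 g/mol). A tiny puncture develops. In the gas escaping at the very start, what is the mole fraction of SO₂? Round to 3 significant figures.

The effusion rate of species i is ∝ p_i/√M_i ∝ n_i/√M_i.
Mole fraction of SO₂ in the effusate = (n_SO₂/√M_SO₂) / (n_SO₂/√M_SO₂ + n_H₂/√M_H₂)
= (2.92/√64.07) / (2.92/√64.07 + 3.79/√2.02) = 0.3648/(0.3648 + 2.667) = 0.120.

0.120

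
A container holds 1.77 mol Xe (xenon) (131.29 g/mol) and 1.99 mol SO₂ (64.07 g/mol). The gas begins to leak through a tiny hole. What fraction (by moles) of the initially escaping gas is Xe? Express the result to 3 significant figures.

0.383

Each component's effusion rate ∝ (its partial pressure)·(1/√M) ∝ n_i/√M_i.
Mole fraction of Xe in the effusate = (n_Xe/√M_Xe) / (n_Xe/√M_Xe + n_SO₂/√M_SO₂)
= (1.77/√131.29) / (1.77/√131.29 + 1.99/√64.07) = 0.1545/(0.1545 + 0.2486) = 0.383.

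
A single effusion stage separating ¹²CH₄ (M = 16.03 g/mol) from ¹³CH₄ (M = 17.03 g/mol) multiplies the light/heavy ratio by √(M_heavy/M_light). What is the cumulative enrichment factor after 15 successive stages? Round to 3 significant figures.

1.57

Overall factor = α^15 with α = √(17.03/16.03), i.e. (17.03/16.03)^(15/2).
= 1.06238^(15/2) = 1.57.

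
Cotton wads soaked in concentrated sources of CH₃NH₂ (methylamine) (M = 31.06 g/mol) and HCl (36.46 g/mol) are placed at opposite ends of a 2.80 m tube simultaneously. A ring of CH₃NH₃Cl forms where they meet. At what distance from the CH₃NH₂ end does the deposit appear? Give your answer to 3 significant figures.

1.46 m

The fronts meet when d_CH₃NH₂ + d_HCl = L with d_CH₃NH₂/d_HCl = √(M_HCl/M_CH₃NH₂) (Graham's law). Here √(M_HCl/M_CH₃NH₂) = √(36.46/31.06) = 1.083.
With d_CH₃NH₂ + d_HCl = 2.80 m, d_HCl = 2.80/(1 + 1.083) = 1.344 m.
d_CH₃NH₂ = 2.80 − 1.344 = 1.46 m.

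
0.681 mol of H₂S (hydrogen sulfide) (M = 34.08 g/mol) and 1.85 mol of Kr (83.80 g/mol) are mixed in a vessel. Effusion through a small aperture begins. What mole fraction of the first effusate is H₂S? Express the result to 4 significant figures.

Effusion rate of each component ∝ n_i/√M_i (partial pressure × 1/√M).
x_H₂S(eff) = (n_H₂S/√M_H₂S) / (n_H₂S/√M_H₂S + n_Kr/√M_Kr)
= (0.681/√34.08) / (0.681/√34.08 + 1.85/√83.80) = 0.1167/(0.1167 + 0.2021) = 0.3660.

0.3660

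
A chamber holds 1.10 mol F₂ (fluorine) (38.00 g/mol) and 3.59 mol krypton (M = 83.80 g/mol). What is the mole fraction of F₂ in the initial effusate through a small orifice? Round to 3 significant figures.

The effusion rate of species i is ∝ p_i/√M_i ∝ n_i/√M_i.
x_F₂(eff) = (n_F₂/√M_F₂) / (n_F₂/√M_F₂ + n_Kr/√M_Kr)
= (1.10/√38.00) / (1.10/√38.00 + 3.59/√83.80) = 0.1784/(0.1784 + 0.3922) = 0.313.

0.313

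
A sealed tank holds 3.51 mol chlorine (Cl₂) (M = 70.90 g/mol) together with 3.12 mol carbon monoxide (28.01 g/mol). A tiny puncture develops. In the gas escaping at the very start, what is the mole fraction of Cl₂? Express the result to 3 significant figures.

0.414

Each component's effusion rate ∝ (its partial pressure)·(1/√M) ∝ n_i/√M_i.
x_Cl₂(eff) = (n_Cl₂/√M_Cl₂) / (n_Cl₂/√M_Cl₂ + n_CO/√M_CO)
= (3.51/√70.90) / (3.51/√70.90 + 3.12/√28.01) = 0.4169/(0.4169 + 0.5895) = 0.414.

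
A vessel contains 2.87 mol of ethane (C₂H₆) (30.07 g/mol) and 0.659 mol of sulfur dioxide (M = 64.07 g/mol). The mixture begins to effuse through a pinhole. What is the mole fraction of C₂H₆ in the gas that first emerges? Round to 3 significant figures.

Rate_i ∝ x_i/√M_i (Graham's law weighted by mole fraction), so the effusate composition follows n_i/√M_i.
Mole fraction of C₂H₆ in the effusate = (n_C₂H₆/√M_C₂H₆) / (n_C₂H₆/√M_C₂H₆ + n_SO₂/√M_SO₂)
= (2.87/√30.07) / (2.87/√30.07 + 0.659/√64.07) = 0.5234/(0.5234 + 0.08233) = 0.864.

0.864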